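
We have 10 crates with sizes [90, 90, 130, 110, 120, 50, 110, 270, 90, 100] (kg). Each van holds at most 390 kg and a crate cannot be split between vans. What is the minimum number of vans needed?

3

Total = 270 + 130 + 120 + 110 + 110 + 100 + 90 + 90 + 90 + 50 = 1160 kg.
Lower bound: ⌈1160/390⌉ = 3 vans.
A packing using 3 vans:
  van 1: 270 + 120 = 390
  van 2: 130 + 110 + 100 + 50 = 390
  van 3: 110 + 90 + 90 + 90 = 380
This matches the lower bound, so 3 is optimal.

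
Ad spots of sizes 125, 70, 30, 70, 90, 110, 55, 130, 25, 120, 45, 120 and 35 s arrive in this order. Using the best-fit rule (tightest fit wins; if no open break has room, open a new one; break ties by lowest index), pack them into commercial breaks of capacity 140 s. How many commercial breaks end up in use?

  125 → break 1 (new)  [load 125/140]
  70 → break 2 (new)  [load 70/140]
  30 → break 2  [load 100/140]
  70 → break 3 (new)  [load 70/140]
  90 → break 4 (new)  [load 90/140]
  110 → break 5 (new)  [load 110/140]
  55 → break 3  [load 125/140]
  130 → break 6 (new)  [load 130/140]
  25 → break 5  [load 135/140]
  120 → break 7 (new)  [load 120/140]
  45 → break 4  [load 135/140]
  120 → break 8 (new)  [load 120/140]
  35 → break 2  [load 135/140]
8 commercial breaks opened.

8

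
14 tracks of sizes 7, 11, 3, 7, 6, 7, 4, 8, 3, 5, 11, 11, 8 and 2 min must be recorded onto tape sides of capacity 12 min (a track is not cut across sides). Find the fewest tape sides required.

Total = 11 + 11 + 11 + 8 + 8 + 7 + 7 + 7 + 6 + 5 + 4 + 3 + 3 + 2 = 93 min.
Lower bound: ⌈93/12⌉ = 8 tape sides.
A packing using 9 tape sides:
  side 1: 11 = 11
  side 2: 11 = 11
  side 3: 11 = 11
  side 4: 8 + 4 = 12
  side 5: 8 + 3 = 11
  side 6: 7 + 5 = 12
  side 7: 7 + 3 + 2 = 12
  side 8: 7 = 7
  side 9: 6 = 6
No arrangement into 8 tape sides stays within capacity, so 9 is optimal.

9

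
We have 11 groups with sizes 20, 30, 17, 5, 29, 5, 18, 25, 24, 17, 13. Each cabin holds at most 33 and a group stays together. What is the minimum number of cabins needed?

8

Total = 30 + 29 + 25 + 24 + 20 + 18 + 17 + 17 + 13 + 5 + 5 = 203.
Lower bound: ⌈203/33⌉ = 7 cabins.
Also, 8 groups each exceed 33/2, and no two of those can share a cabin, so at least 8 cabins are needed.
A packing using 8 cabins:
  cabin 1: 30 = 30
  cabin 2: 29 = 29
  cabin 3: 25 + 5 = 30
  cabin 4: 24 + 5 = 29
  cabin 5: 20 + 13 = 33
  cabin 6: 18 = 18
  cabin 7: 17 = 17
  cabin 8: 17 = 17
This matches the lower bound, so 8 is optimal.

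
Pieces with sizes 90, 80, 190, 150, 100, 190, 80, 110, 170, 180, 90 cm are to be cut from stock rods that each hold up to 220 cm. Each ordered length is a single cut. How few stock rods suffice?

Total = 190 + 190 + 180 + 170 + 150 + 110 + 100 + 90 + 90 + 80 + 80 = 1430 cm.
Lower bound: ⌈1430/220⌉ = 7 stock rods.
A packing using 8 stock rods:
  stock rod 1: 190 = 190
  stock rod 2: 190 = 190
  stock rod 3: 180 = 180
  stock rod 4: 170 = 170
  stock rod 5: 150 = 150
  stock rod 6: 110 + 100 = 210
  stock rod 7: 90 + 90 = 180
  stock rod 8: 80 + 80 = 160
No arrangement into 7 stock rods stays within capacity, so 8 is optimal.

8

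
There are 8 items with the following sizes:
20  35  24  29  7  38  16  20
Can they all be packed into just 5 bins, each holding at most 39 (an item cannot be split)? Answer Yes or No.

Total = 189; ⌈189/39⌉ = 5.
6 items each exceed half the capacity and cannot share a bin, forcing at least 6 bins.
At least 6 bins are required, but only 5 are allowed.

No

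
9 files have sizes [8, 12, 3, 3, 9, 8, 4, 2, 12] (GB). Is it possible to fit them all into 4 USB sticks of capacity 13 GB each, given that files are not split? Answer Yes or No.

Total = 61 GB; ⌈61/13⌉ = 5.
At least 5 USB sticks are required, but only 4 are allowed.

No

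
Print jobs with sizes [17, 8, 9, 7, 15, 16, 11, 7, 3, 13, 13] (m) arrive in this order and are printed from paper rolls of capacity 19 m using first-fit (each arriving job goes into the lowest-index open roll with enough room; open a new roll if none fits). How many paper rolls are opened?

8

  17 → roll 1 (new)  [load 17/19]
  8 → roll 2 (new)  [load 8/19]
  9 → roll 2  [load 17/19]
  7 → roll 3 (new)  [load 7/19]
  15 → roll 4 (new)  [load 15/19]
  16 → roll 5 (new)  [load 16/19]
  11 → roll 3  [load 18/19]
  7 → roll 6 (new)  [load 7/19]
  3 → roll 4  [load 18/19]
  13 → roll 7 (new)  [load 13/19]
  13 → roll 8 (new)  [load 13/19]
8 paper rolls opened.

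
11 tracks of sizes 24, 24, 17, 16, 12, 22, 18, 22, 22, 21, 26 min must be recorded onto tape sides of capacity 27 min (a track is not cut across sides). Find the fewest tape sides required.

11

Total = 26 + 24 + 24 + 22 + 22 + 22 + 21 + 18 + 17 + 16 + 12 = 224 min.
Lower bound: ⌈224/27⌉ = 9 tape sides.
Also, 10 tracks each exceed 27/2 min, and no two of those can share a side, so at least 10 tape sides are needed.
A packing using 11 tape sides:
  side 1: 26 = 26
  side 2: 24 = 24
  side 3: 24 = 24
  side 4: 22 = 22
  side 5: 22 = 22
  side 6: 22 = 22
  side 7: 21 = 21
  side 8: 18 = 18
  side 9: 17 = 17
  side 10: 16 = 16
  side 11: 12 = 12
No arrangement into 10 tape sides stays within capacity, so 11 is optimal.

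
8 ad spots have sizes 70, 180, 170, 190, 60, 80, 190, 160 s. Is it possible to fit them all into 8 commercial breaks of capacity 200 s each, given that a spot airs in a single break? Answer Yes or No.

A valid assignment using 7 commercial breaks:
  break 1: 190 = 190
  break 2: 190 = 190
  break 3: 180 = 180
  break 4: 170 = 170
  break 5: 160 = 160
  break 6: 80 + 70 = 150
  break 7: 60 = 60
That uses only 7 ≤ 8, so 8 commercial breaks are enough.

Yes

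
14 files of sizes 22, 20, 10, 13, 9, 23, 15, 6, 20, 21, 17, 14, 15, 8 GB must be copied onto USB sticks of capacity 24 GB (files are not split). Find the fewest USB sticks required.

Total = 23 + 22 + 21 + 20 + 20 + 17 + 15 + 15 + 14 + 13 + 10 + 9 + 8 + 6 = 213 GB.
Lower bound: ⌈213/24⌉ = 9 USB sticks.
Also, 10 files each exceed 12 GB, and no two of those can share a USB stick, so at least 10 USB sticks are needed.
A packing using 10 USB sticks:
  USB stick 1: 23 = 23
  USB stick 2: 22 = 22
  USB stick 3: 21 = 21
  USB stick 4: 20 = 20
  USB stick 5: 20 = 20
  USB stick 6: 17 + 6 = 23
  USB stick 7: 15 + 9 = 24
  USB stick 8: 15 + 8 = 23
  USB stick 9: 14 + 10 = 24
  USB stick 10: 13 = 13
This matches the lower bound, so 10 is optimal.

10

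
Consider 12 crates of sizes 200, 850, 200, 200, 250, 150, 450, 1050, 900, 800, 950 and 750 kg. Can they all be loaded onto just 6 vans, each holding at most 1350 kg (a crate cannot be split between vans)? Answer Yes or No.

Yes

A valid assignment using 6 vans:
  van 1: 1050 + 250 = 1300
  van 2: 950 + 200 + 200 = 1350
  van 3: 900 + 450 = 1350
  van 4: 850 + 200 + 150 = 1200
  van 5: 800 = 800
  van 6: 750 = 750
Every load is within 1350 kg, so 6 vans suffice.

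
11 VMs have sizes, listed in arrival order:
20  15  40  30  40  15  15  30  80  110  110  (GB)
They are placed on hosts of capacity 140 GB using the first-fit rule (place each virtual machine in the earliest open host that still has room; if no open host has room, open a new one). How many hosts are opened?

  20 → host 1 (new)  [load 20/140]
  15 → host 1  [load 35/140]
  40 → host 1  [load 75/140]
  30 → host 1  [load 105/140]
  40 → host 2 (new)  [load 40/140]
  15 → host 1  [load 120/140]
  15 → host 1  [load 135/140]
  30 → host 2  [load 70/140]
  80 → host 3 (new)  [load 80/140]
  110 → host 4 (new)  [load 110/140]
  110 → host 5 (new)  [load 110/140]
5 hosts opened.

5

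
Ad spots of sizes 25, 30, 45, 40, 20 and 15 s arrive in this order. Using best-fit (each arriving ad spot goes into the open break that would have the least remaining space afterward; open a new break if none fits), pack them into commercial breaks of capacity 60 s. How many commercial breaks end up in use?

3

  25 → break 1 (new)  [load 25/60]
  30 → break 1  [load 55/60]
  45 → break 2 (new)  [load 45/60]
  40 → break 3 (new)  [load 40/60]
  20 → break 3  [load 60/60]
  15 → break 2  [load 60/60]
3 commercial breaks opened.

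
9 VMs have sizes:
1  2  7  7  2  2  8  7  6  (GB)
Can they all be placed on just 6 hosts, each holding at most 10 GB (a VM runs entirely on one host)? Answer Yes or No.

A valid assignment using 5 hosts:
  host 1: 8 + 2 = 10
  host 2: 7 + 2 + 1 = 10
  host 3: 7 + 2 = 9
  host 4: 7 = 7
  host 5: 6 = 6
That uses only 5 ≤ 6, so 6 hosts are enough.

Yes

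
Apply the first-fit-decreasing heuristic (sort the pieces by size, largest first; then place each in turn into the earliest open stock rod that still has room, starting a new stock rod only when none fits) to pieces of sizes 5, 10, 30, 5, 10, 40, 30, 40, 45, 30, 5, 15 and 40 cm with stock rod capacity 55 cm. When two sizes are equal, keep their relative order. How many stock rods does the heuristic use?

Sorted descending: 45, 40, 40, 40, 30, 30, 30, 15, 10, 10, 5, 5, 5.
  45 → stock rod 1 (new)  [load 45/55]
  40 → stock rod 2 (new)  [load 40/55]
  40 → stock rod 3 (new)  [load 40/55]
  40 → stock rod 4 (new)  [load 40/55]
  30 → stock rod 5 (new)  [load 30/55]
  30 → stock rod 6 (new)  [load 30/55]
  30 → stock rod 7 (new)  [load 30/55]
  15 → stock rod 2  [load 55/55]
  10 → stock rod 1  [load 55/55]
  10 → stock rod 3  [load 50/55]
  5 → stock rod 3  [load 55/55]
  5 → stock rod 4  [load 45/55]
  5 → stock rod 4  [load 50/55]
7 stock rods opened.

7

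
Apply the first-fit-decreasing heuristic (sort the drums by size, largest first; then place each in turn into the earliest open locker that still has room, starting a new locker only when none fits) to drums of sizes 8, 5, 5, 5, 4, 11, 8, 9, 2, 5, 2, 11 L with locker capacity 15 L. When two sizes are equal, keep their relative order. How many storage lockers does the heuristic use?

6

Sorted descending: 11, 11, 9, 8, 8, 5, 5, 5, 5, 4, 2, 2.
  11 → locker 1 (new)  [load 11/15]
  11 → locker 2 (new)  [load 11/15]
  9 → locker 3 (new)  [load 9/15]
  8 → locker 4 (new)  [load 8/15]
  8 → locker 5 (new)  [load 8/15]
  5 → locker 3  [load 14/15]
  5 → locker 4  [load 13/15]
  5 → locker 5  [load 13/15]
  5 → locker 6 (new)  [load 5/15]
  4 → locker 1  [load 15/15]
  2 → locker 2  [load 13/15]
  2 → locker 2  [load 15/15]
6 storage lockers opened.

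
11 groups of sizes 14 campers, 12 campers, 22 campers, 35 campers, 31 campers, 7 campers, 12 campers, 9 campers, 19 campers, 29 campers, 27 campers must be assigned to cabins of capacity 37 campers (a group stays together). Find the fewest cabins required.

Total = 35 + 31 + 29 + 27 + 22 + 19 + 14 + 12 + 12 + 9 + 7 = 217 campers.
Lower bound: ⌈217/37⌉ = 6 cabins.
A packing using 7 cabins:
  cabin 1: 35 = 35
  cabin 2: 31 = 31
  cabin 3: 29 + 7 = 36
  cabin 4: 27 + 9 = 36
  cabin 5: 22 + 14 = 36
  cabin 6: 19 + 12 = 31
  cabin 7: 12 = 12
No arrangement into 6 cabins stays within capacity, so 7 is optimal.

7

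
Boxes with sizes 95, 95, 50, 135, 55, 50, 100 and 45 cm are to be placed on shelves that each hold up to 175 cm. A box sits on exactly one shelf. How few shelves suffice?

5

Total = 135 + 100 + 95 + 95 + 55 + 50 + 50 + 45 = 625 cm.
Lower bound: ⌈625/175⌉ = 4 shelves.
A packing using 5 shelves:
  shelf 1: 135 = 135
  shelf 2: 100 + 55 = 155
  shelf 3: 95 + 50 = 145
  shelf 4: 95 + 50 = 145
  shelf 5: 45 = 45
No arrangement into 4 shelves stays within capacity, so 5 is optimal.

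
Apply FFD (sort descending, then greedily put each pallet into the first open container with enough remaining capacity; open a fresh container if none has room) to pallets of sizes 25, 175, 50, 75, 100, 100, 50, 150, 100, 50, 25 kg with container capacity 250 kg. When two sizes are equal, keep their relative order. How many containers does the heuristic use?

4

Sorted descending: 175, 150, 100, 100, 100, 75, 50, 50, 50, 25, 25.
  175 → container 1 (new)  [load 175/250]
  150 → container 2 (new)  [load 150/250]
  100 → container 2  [load 250/250]
  100 → container 3 (new)  [load 100/250]
  100 → container 3  [load 200/250]
  75 → container 1  [load 250/250]
  50 → container 3  [load 250/250]
  50 → container 4 (new)  [load 50/250]
  50 → container 4  [load 100/250]
  25 → container 4  [load 125/250]
  25 → container 4  [load 150/250]
4 containers opened.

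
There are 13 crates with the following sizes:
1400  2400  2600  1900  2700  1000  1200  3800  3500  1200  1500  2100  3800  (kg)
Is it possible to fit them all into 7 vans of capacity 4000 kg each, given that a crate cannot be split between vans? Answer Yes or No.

No

Total = 29100 kg; ⌈29100/4000⌉ = 8.
At least 8 vans are required, but only 7 are allowed.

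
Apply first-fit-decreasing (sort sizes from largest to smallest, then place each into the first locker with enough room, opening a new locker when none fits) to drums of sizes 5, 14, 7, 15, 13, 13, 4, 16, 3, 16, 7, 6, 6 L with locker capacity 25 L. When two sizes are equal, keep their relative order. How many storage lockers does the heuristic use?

Sorted descending: 16, 16, 15, 14, 13, 13, 7, 7, 6, 6, 5, 4, 3.
  16 → locker 1 (new)  [load 16/25]
  16 → locker 2 (new)  [load 16/25]
  15 → locker 3 (new)  [load 15/25]
  14 → locker 4 (new)  [load 14/25]
  13 → locker 5 (new)  [load 13/25]
  13 → locker 6 (new)  [load 13/25]
  7 → locker 1  [load 23/25]
  7 → locker 2  [load 23/25]
  6 → locker 3  [load 21/25]
  6 → locker 4  [load 20/25]
  5 → locker 4  [load 25/25]
  4 → locker 3  [load 25/25]
  3 → locker 5  [load 16/25]
6 storage lockers opened.

6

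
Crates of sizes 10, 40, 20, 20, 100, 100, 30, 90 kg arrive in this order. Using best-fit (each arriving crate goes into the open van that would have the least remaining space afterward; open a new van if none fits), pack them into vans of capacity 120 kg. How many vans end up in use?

4

  10 → van 1 (new)  [load 10/120]
  40 → van 1  [load 50/120]
  20 → van 1  [load 70/120]
  20 → van 1  [load 90/120]
  100 → van 2 (new)  [load 100/120]
  100 → van 3 (new)  [load 100/120]
  30 → van 1  [load 120/120]
  90 → van 4 (new)  [load 90/120]
4 vans opened.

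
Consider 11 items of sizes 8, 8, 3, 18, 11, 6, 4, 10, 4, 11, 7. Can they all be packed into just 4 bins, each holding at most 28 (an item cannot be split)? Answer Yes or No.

A valid assignment using 4 bins:
  bin 1: 18 + 10 = 28
  bin 2: 11 + 11 + 6 = 28
  bin 3: 8 + 8 + 7 + 4 = 27
  bin 4: 4 + 3 = 7
Every load is within 28, so 4 bins suffice.

Yes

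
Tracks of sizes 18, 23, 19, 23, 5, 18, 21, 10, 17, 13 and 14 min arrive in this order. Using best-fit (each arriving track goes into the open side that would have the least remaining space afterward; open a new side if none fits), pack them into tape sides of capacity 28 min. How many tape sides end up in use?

8

  18 → side 1 (new)  [load 18/28]
  23 → side 2 (new)  [load 23/28]
  19 → side 3 (new)  [load 19/28]
  23 → side 4 (new)  [load 23/28]
  5 → side 2  [load 28/28]
  18 → side 5 (new)  [load 18/28]
  21 → side 6 (new)  [load 21/28]
  10 → side 1  [load 28/28]
  17 → side 7 (new)  [load 17/28]
  13 → side 8 (new)  [load 13/28]
  14 → side 8  [load 27/28]
8 tape sides opened.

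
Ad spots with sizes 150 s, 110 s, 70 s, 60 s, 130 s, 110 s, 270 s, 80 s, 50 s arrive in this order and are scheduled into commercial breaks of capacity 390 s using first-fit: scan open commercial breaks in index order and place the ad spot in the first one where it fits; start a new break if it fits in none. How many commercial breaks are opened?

  150 → break 1 (new)  [load 150/390]
  110 → break 1  [load 260/390]
  70 → break 1  [load 330/390]
  60 → break 1  [load 390/390]
  130 → break 2 (new)  [load 130/390]
  110 → break 2  [load 240/390]
  270 → break 3 (new)  [load 270/390]
  80 → break 2  [load 320/390]
  50 → break 2  [load 370/390]
3 commercial breaks opened.

3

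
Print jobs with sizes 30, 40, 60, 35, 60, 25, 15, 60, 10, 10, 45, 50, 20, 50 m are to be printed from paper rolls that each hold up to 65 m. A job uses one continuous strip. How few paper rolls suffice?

9

Total = 60 + 60 + 60 + 50 + 50 + 45 + 40 + 35 + 30 + 25 + 20 + 15 + 10 + 10 = 510 m.
Lower bound: ⌈510/65⌉ = 8 paper rolls.
A packing using 9 paper rolls:
  roll 1: 60 = 60
  roll 2: 60 = 60
  roll 3: 60 = 60
  roll 4: 50 + 15 = 65
  roll 5: 50 + 10 = 60
  roll 6: 45 + 20 = 65
  roll 7: 40 + 25 = 65
  roll 8: 35 + 30 = 65
  roll 9: 10 = 10
No arrangement into 8 paper rolls stays within capacity, so 9 is optimal.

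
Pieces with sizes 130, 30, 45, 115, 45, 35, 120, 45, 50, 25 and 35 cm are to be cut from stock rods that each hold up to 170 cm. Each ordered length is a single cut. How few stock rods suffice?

4

Total = 130 + 120 + 115 + 50 + 45 + 45 + 45 + 35 + 35 + 30 + 25 = 675 cm.
Lower bound: ⌈675/170⌉ = 4 stock rods.
A packing using 4 stock rods:
  stock rod 1: 130 + 35 = 165
  stock rod 2: 120 + 50 = 170
  stock rod 3: 115 + 30 + 25 = 170
  stock rod 4: 45 + 45 + 45 + 35 = 170
This matches the lower bound, so 4 is optimal.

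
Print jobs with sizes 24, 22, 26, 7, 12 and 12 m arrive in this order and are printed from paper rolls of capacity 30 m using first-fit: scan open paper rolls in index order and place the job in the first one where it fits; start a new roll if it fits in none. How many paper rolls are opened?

4

  24 → roll 1 (new)  [load 24/30]
  22 → roll 2 (new)  [load 22/30]
  26 → roll 3 (new)  [load 26/30]
  7 → roll 2  [load 29/30]
  12 → roll 4 (new)  [load 12/30]
  12 → roll 4  [load 24/30]
4 paper rolls opened.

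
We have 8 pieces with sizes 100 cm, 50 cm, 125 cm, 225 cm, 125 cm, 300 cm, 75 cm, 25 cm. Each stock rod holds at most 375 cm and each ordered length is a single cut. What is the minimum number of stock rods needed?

Total = 300 + 225 + 125 + 125 + 100 + 75 + 50 + 25 = 1025 cm.
Lower bound: ⌈1025/375⌉ = 3 stock rods.
A packing using 3 stock rods:
  stock rod 1: 300 + 75 = 375
  stock rod 2: 225 + 125 + 25 = 375
  stock rod 3: 125 + 100 + 50 = 275
This matches the lower bound, so 3 is optimal.

3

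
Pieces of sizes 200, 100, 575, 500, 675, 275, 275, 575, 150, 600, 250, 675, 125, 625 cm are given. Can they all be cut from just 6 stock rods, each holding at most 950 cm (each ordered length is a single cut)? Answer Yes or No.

Total = 5600 cm; ⌈5600/950⌉ = 6.
7 pieces each exceed half the capacity and cannot share a stock rod, forcing at least 7 stock rods.
At least 7 stock rods are required, but only 6 are allowed.

No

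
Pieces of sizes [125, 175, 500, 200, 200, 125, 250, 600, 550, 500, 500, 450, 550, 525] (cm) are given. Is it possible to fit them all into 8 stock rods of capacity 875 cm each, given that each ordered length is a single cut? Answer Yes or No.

A valid assignment using 8 stock rods:
  stock rod 1: 600 + 250 = 850
  stock rod 2: 550 + 200 + 125 = 875
  stock rod 3: 550 + 200 + 125 = 875
  stock rod 4: 525 + 175 = 700
  stock rod 5: 500 = 500
  stock rod 6: 500 = 500
  stock rod 7: 500 = 500
  stock rod 8: 450 = 450
Every load is within 875 cm, so 8 stock rods suffice.

Yes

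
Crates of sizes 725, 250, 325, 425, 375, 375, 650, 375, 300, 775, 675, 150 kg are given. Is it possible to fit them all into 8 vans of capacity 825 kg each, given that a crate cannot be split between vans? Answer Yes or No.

Yes

A valid assignment using 8 vans:
  van 1: 775 = 775
  van 2: 725 = 725
  van 3: 675 + 150 = 825
  van 4: 650 = 650
  van 5: 425 + 375 = 800
  van 6: 375 + 375 = 750
  van 7: 325 + 300 = 625
  van 8: 250 = 250
Every load is within 825 kg, so 8 vans suffice.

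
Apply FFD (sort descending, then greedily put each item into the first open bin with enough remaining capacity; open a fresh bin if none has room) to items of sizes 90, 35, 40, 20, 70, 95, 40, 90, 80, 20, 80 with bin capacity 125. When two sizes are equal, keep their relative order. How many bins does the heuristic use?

6

Sorted descending: 95, 90, 90, 80, 80, 70, 40, 40, 35, 20, 20.
  95 → bin 1 (new)  [load 95/125]
  90 → bin 2 (new)  [load 90/125]
  90 → bin 3 (new)  [load 90/125]
  80 → bin 4 (new)  [load 80/125]
  80 → bin 5 (new)  [load 80/125]
  70 → bin 6 (new)  [load 70/125]
  40 → bin 4  [load 120/125]
  40 → bin 5  [load 120/125]
  35 → bin 2  [load 125/125]
  20 → bin 1  [load 115/125]
  20 → bin 3  [load 110/125]
6 bins opened.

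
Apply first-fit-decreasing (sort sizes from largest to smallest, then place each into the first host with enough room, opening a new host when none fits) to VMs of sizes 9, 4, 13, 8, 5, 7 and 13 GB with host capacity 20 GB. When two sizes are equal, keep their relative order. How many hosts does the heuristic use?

Sorted descending: 13, 13, 9, 8, 7, 5, 4.
  13 → host 1 (new)  [load 13/20]
  13 → host 2 (new)  [load 13/20]
  9 → host 3 (new)  [load 9/20]
  8 → host 3  [load 17/20]
  7 → host 1  [load 20/20]
  5 → host 2  [load 18/20]
  4 → host 4 (new)  [load 4/20]
4 hosts opened.

4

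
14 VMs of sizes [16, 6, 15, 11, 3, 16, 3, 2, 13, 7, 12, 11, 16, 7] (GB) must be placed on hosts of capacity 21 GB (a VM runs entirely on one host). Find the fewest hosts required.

Total = 16 + 16 + 16 + 15 + 13 + 12 + 11 + 11 + 7 + 7 + 6 + 3 + 3 + 2 = 138 GB.
Lower bound: ⌈138/21⌉ = 7 hosts.
Also, 8 VMs each exceed 21/2 GB, and no two of those can share a host, so at least 8 hosts are needed.
A packing using 8 hosts:
  host 1: 16 + 3 + 2 = 21
  host 2: 16 + 3 = 19
  host 3: 16 = 16
  host 4: 15 + 6 = 21
  host 5: 13 + 7 = 20
  host 6: 12 + 7 = 19
  host 7: 11 = 11
  host 8: 11 = 11
This matches the lower bound, so 8 is optimal.

8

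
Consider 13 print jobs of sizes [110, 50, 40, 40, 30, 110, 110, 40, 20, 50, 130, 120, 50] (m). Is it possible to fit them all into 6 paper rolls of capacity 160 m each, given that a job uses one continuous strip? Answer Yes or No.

A valid assignment using 6 paper rolls:
  roll 1: 130 + 30 = 160
  roll 2: 120 + 40 = 160
  roll 3: 110 + 50 = 160
  roll 4: 110 + 50 = 160
  roll 5: 110 + 50 = 160
  roll 6: 40 + 40 + 20 = 100
Every load is within 160 m, so 6 paper rolls suffice.

Yes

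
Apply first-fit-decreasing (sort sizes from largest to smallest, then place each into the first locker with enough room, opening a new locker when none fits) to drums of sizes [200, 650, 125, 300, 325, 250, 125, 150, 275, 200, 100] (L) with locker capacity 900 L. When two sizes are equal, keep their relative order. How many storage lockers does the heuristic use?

Sorted descending: 650, 325, 300, 275, 250, 200, 200, 150, 125, 125, 100.
  650 → locker 1 (new)  [load 650/900]
  325 → locker 2 (new)  [load 325/900]
  300 → locker 2  [load 625/900]
  275 → locker 2  [load 900/900]
  250 → locker 1  [load 900/900]
  200 → locker 3 (new)  [load 200/900]
  200 → locker 3  [load 400/900]
  150 → locker 3  [load 550/900]
  125 → locker 3  [load 675/900]
  125 → locker 3  [load 800/900]
  100 → locker 3  [load 900/900]
3 storage lockers opened.

3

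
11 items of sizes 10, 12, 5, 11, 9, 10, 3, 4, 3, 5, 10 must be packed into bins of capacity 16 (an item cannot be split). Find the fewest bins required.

Total = 12 + 11 + 10 + 10 + 10 + 9 + 5 + 5 + 4 + 3 + 3 = 82.
Lower bound: ⌈82/16⌉ = 6 bins.
A packing using 6 bins:
  bin 1: 12 + 4 = 16
  bin 2: 11 + 5 = 16
  bin 3: 10 + 5 = 15
  bin 4: 10 + 3 + 3 = 16
  bin 5: 10 = 10
  bin 6: 9 = 9
This matches the lower bound, so 6 is optimal.

6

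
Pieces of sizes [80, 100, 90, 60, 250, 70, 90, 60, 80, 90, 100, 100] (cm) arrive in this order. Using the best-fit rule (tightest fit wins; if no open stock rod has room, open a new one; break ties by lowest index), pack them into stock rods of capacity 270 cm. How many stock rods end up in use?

  80 → stock rod 1 (new)  [load 80/270]
  100 → stock rod 1  [load 180/270]
  90 → stock rod 1  [load 270/270]
  60 → stock rod 2 (new)  [load 60/270]
  250 → stock rod 3 (new)  [load 250/270]
  70 → stock rod 2  [load 130/270]
  90 → stock rod 2  [load 220/270]
  60 → stock rod 4 (new)  [load 60/270]
  80 → stock rod 4  [load 140/270]
  90 → stock rod 4  [load 230/270]
  100 → stock rod 5 (new)  [load 100/270]
  100 → stock rod 5  [load 200/270]
5 stock rods opened.

5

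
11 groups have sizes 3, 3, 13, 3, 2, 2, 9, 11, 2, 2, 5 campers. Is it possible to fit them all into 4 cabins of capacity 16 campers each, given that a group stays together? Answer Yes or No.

Yes

A valid assignment using 4 cabins:
  cabin 1: 13 + 3 = 16
  cabin 2: 11 + 5 = 16
  cabin 3: 9 + 3 + 3 = 15
  cabin 4: 2 + 2 + 2 + 2 = 8
Every load is within 16 campers, so 4 cabins suffice.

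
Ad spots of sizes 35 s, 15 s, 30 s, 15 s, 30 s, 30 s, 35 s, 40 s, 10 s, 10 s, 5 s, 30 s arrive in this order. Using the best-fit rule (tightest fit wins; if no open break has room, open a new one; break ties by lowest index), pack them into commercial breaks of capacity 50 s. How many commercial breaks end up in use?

7

  35 → break 1 (new)  [load 35/50]
  15 → break 1  [load 50/50]
  30 → break 2 (new)  [load 30/50]
  15 → break 2  [load 45/50]
  30 → break 3 (new)  [load 30/50]
  30 → break 4 (new)  [load 30/50]
  35 → break 5 (new)  [load 35/50]
  40 → break 6 (new)  [load 40/50]
  10 → break 6  [load 50/50]
  10 → break 5  [load 45/50]
  5 → break 2  [load 50/50]
  30 → break 7 (new)  [load 30/50]
7 commercial breaks opened.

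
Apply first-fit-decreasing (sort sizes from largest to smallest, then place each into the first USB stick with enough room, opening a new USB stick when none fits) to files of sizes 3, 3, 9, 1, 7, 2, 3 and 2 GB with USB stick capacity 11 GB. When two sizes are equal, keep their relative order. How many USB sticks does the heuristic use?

Sorted descending: 9, 7, 3, 3, 3, 2, 2, 1.
  9 → USB stick 1 (new)  [load 9/11]
  7 → USB stick 2 (new)  [load 7/11]
  3 → USB stick 2  [load 10/11]
  3 → USB stick 3 (new)  [load 3/11]
  3 → USB stick 3  [load 6/11]
  2 → USB stick 1  [load 11/11]
  2 → USB stick 3  [load 8/11]
  1 → USB stick 2  [load 11/11]
3 USB sticks opened.

3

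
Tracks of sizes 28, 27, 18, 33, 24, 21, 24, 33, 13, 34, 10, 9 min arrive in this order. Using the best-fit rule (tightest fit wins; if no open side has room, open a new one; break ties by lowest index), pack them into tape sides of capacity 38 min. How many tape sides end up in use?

9

  28 → side 1 (new)  [load 28/38]
  27 → side 2 (new)  [load 27/38]
  18 → side 3 (new)  [load 18/38]
  33 → side 4 (new)  [load 33/38]
  24 → side 5 (new)  [load 24/38]
  21 → side 6 (new)  [load 21/38]
  24 → side 7 (new)  [load 24/38]
  33 → side 8 (new)  [load 33/38]
  13 → side 5  [load 37/38]
  34 → side 9 (new)  [load 34/38]
  10 → side 1  [load 38/38]
  9 → side 2  [load 36/38]
9 tape sides opened.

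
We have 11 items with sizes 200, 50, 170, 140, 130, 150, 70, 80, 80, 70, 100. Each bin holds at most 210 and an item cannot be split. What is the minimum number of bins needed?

7

Total = 200 + 170 + 150 + 140 + 130 + 100 + 80 + 80 + 70 + 70 + 50 = 1240.
Lower bound: ⌈1240/210⌉ = 6 bins.
A packing using 7 bins:
  bin 1: 200 = 200
  bin 2: 170 = 170
  bin 3: 150 + 50 = 200
  bin 4: 140 + 70 = 210
  bin 5: 130 + 80 = 210
  bin 6: 100 + 80 = 180
  bin 7: 70 = 70
No arrangement into 6 bins stays within capacity, so 7 is optimal.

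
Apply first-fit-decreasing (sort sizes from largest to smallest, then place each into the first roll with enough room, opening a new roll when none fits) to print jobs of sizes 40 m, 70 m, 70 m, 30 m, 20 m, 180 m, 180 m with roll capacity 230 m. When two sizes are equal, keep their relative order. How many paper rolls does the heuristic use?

3

Sorted descending: 180, 180, 70, 70, 40, 30, 20.
  180 → roll 1 (new)  [load 180/230]
  180 → roll 2 (new)  [load 180/230]
  70 → roll 3 (new)  [load 70/230]
  70 → roll 3  [load 140/230]
  40 → roll 1  [load 220/230]
  30 → roll 2  [load 210/230]
  20 → roll 2  [load 230/230]
3 paper rolls opened.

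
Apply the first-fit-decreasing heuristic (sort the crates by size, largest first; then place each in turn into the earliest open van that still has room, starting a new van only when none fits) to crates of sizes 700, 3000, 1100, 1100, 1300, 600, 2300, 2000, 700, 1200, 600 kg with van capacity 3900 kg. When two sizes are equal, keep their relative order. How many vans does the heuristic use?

Sorted descending: 3000, 2300, 2000, 1300, 1200, 1100, 1100, 700, 700, 600, 600.
  3000 → van 1 (new)  [load 3000/3900]
  2300 → van 2 (new)  [load 2300/3900]
  2000 → van 3 (new)  [load 2000/3900]
  1300 → van 2  [load 3600/3900]
  1200 → van 3  [load 3200/3900]
  1100 → van 4 (new)  [load 1100/3900]
  1100 → van 4  [load 2200/3900]
  700 → van 1  [load 3700/3900]
  700 → van 3  [load 3900/3900]
  600 → van 4  [load 2800/3900]
  600 → van 4  [load 3400/3900]
4 vans opened.

4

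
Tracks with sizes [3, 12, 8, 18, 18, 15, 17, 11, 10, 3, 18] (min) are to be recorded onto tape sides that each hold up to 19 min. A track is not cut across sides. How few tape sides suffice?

8

Total = 18 + 18 + 18 + 17 + 15 + 12 + 11 + 10 + 8 + 3 + 3 = 133 min.
Lower bound: ⌈133/19⌉ = 7 tape sides.
Also, 8 tracks each exceed 19/2 min, and no two of those can share a side, so at least 8 tape sides are needed.
A packing using 8 tape sides:
  side 1: 18 = 18
  side 2: 18 = 18
  side 3: 18 = 18
  side 4: 17 = 17
  side 5: 15 + 3 = 18
  side 6: 12 + 3 = 15
  side 7: 11 + 8 = 19
  side 8: 10 = 10
This matches the lower bound, so 8 is optimal.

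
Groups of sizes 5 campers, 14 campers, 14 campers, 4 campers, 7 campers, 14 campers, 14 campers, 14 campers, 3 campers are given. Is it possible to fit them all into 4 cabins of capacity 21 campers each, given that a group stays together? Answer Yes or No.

Total = 89 campers; ⌈89/21⌉ = 5.
At least 5 cabins are required, but only 4 are allowed.

No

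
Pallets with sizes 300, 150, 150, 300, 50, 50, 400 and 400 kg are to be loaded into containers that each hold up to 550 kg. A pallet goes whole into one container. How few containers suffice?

4

Total = 400 + 400 + 300 + 300 + 150 + 150 + 50 + 50 = 1800 kg.
Lower bound: ⌈1800/550⌉ = 4 containers.
A packing using 4 containers:
  container 1: 400 + 150 = 550
  container 2: 400 + 150 = 550
  container 3: 300 + 50 + 50 = 400
  container 4: 300 = 300
This matches the lower bound, so 4 is optimal.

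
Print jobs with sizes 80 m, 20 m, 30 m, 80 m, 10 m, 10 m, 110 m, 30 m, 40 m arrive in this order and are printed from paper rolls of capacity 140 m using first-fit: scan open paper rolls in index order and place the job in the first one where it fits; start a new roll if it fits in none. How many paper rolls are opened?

4

  80 → roll 1 (new)  [load 80/140]
  20 → roll 1  [load 100/140]
  30 → roll 1  [load 130/140]
  80 → roll 2 (new)  [load 80/140]
  10 → roll 1  [load 140/140]
  10 → roll 2  [load 90/140]
  110 → roll 3 (new)  [load 110/140]
  30 → roll 2  [load 120/140]
  40 → roll 4 (new)  [load 40/140]
4 paper rolls opened.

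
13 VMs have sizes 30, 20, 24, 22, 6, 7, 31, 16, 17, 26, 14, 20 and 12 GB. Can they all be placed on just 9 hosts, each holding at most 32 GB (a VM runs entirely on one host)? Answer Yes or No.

Yes

A valid assignment using 9 hosts:
  host 1: 31 = 31
  host 2: 30 = 30
  host 3: 26 + 6 = 32
  host 4: 24 + 7 = 31
  host 5: 22 = 22
  host 6: 20 + 12 = 32
  host 7: 20 = 20
  host 8: 17 + 14 = 31
  host 9: 16 = 16
Every load is within 32 GB, so 9 hosts suffice.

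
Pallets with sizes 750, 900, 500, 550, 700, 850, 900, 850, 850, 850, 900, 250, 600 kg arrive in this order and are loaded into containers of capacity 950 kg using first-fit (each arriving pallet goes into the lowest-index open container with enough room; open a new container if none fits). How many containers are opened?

12

  750 → container 1 (new)  [load 750/950]
  900 → container 2 (new)  [load 900/950]
  500 → container 3 (new)  [load 500/950]
  550 → container 4 (new)  [load 550/950]
  700 → container 5 (new)  [load 700/950]
  850 → container 6 (new)  [load 850/950]
  900 → container 7 (new)  [load 900/950]
  850 → container 8 (new)  [load 850/950]
  850 → container 9 (new)  [load 850/950]
  850 → container 10 (new)  [load 850/950]
  900 → container 11 (new)  [load 900/950]
  250 → container 3  [load 750/950]
  600 → container 12 (new)  [load 600/950]
12 containers opened.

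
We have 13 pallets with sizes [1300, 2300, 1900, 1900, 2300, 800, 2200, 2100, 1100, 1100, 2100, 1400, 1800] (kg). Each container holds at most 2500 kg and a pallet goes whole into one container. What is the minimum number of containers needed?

11

Total = 2300 + 2300 + 2200 + 2100 + 2100 + 1900 + 1900 + 1800 + 1400 + 1300 + 1100 + 1100 + 800 = 22300 kg.
Lower bound: ⌈22300/2500⌉ = 9 containers.
Also, 10 pallets each exceed 1250 kg, and no two of those can share a container, so at least 10 containers are needed.
A packing using 11 containers:
  container 1: 2300 = 2300
  container 2: 2300 = 2300
  container 3: 2200 = 2200
  container 4: 2100 = 2100
  container 5: 2100 = 2100
  container 6: 1900 = 1900
  container 7: 1900 = 1900
  container 8: 1800 = 1800
  container 9: 1400 + 1100 = 2500
  container 10: 1300 + 1100 = 2400
  container 11: 800 = 800
No arrangement into 10 containers stays within capacity, so 11 is optimal.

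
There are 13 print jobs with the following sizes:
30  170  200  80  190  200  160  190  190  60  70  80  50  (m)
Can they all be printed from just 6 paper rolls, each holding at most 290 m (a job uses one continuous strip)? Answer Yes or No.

Total = 1670 m; ⌈1670/290⌉ = 6.
7 print jobs each exceed half the capacity and cannot share a roll, forcing at least 7 paper rolls.
At least 7 paper rolls are required, but only 6 are allowed.

No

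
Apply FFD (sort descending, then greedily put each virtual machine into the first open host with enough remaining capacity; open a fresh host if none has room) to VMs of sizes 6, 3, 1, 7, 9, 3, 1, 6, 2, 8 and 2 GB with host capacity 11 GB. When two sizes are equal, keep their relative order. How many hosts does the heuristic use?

5

Sorted descending: 9, 8, 7, 6, 6, 3, 3, 2, 2, 1, 1.
  9 → host 1 (new)  [load 9/11]
  8 → host 2 (new)  [load 8/11]
  7 → host 3 (new)  [load 7/11]
  6 → host 4 (new)  [load 6/11]
  6 → host 5 (new)  [load 6/11]
  3 → host 2  [load 11/11]
  3 → host 3  [load 10/11]
  2 → host 1  [load 11/11]
  2 → host 4  [load 8/11]
  1 → host 3  [load 11/11]
  1 → host 4  [load 9/11]
5 hosts opened.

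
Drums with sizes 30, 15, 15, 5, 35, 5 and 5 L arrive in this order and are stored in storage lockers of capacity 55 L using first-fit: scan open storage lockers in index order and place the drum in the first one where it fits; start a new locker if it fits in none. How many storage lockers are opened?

  30 → locker 1 (new)  [load 30/55]
  15 → locker 1  [load 45/55]
  15 → locker 2 (new)  [load 15/55]
  5 → locker 1  [load 50/55]
  35 → locker 2  [load 50/55]
  5 → locker 1  [load 55/55]
  5 → locker 2  [load 55/55]
2 storage lockers opened.

2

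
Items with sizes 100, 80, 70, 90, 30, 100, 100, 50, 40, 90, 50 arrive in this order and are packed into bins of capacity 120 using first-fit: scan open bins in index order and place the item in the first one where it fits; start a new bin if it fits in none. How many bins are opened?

8

  100 → bin 1 (new)  [load 100/120]
  80 → bin 2 (new)  [load 80/120]
  70 → bin 3 (new)  [load 70/120]
  90 → bin 4 (new)  [load 90/120]
  30 → bin 2  [load 110/120]
  100 → bin 5 (new)  [load 100/120]
  100 → bin 6 (new)  [load 100/120]
  50 → bin 3  [load 120/120]
  40 → bin 7 (new)  [load 40/120]
  90 → bin 8 (new)  [load 90/120]
  50 → bin 7  [load 90/120]
8 bins opened.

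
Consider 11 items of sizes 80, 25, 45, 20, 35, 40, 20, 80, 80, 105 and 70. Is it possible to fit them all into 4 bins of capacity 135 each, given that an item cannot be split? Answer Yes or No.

No

Total = 600; ⌈600/135⌉ = 5.
At least 5 bins are required, but only 4 are allowed.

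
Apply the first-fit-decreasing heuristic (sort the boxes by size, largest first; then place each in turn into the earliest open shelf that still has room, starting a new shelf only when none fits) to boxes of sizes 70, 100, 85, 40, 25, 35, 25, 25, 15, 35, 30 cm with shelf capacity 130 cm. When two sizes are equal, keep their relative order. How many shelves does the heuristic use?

Sorted descending: 100, 85, 70, 40, 35, 35, 30, 25, 25, 25, 15.
  100 → shelf 1 (new)  [load 100/130]
  85 → shelf 2 (new)  [load 85/130]
  70 → shelf 3 (new)  [load 70/130]
  40 → shelf 2  [load 125/130]
  35 → shelf 3  [load 105/130]
  35 → shelf 4 (new)  [load 35/130]
  30 → shelf 1  [load 130/130]
  25 → shelf 3  [load 130/130]
  25 → shelf 4  [load 60/130]
  25 → shelf 4  [load 85/130]
  15 → shelf 4  [load 100/130]
4 shelves opened.

4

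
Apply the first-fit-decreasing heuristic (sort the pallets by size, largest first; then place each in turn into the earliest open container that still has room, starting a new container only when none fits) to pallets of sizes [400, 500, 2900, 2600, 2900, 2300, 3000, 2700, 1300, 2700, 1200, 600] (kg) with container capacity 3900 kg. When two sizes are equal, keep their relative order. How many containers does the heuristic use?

7

Sorted descending: 3000, 2900, 2900, 2700, 2700, 2600, 2300, 1300, 1200, 600, 500, 400.
  3000 → container 1 (new)  [load 3000/3900]
  2900 → container 2 (new)  [load 2900/3900]
  2900 → container 3 (new)  [load 2900/3900]
  2700 → container 4 (new)  [load 2700/3900]
  2700 → container 5 (new)  [load 2700/3900]
  2600 → container 6 (new)  [load 2600/3900]
  2300 → container 7 (new)  [load 2300/3900]
  1300 → container 6  [load 3900/3900]
  1200 → container 4  [load 3900/3900]
  600 → container 1  [load 3600/3900]
  500 → container 2  [load 3400/3900]
  400 → container 2  [load 3800/3900]
7 containers opened.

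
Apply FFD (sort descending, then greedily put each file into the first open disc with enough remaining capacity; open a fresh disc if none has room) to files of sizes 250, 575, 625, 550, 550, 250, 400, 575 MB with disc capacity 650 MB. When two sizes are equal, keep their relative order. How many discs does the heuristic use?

Sorted descending: 625, 575, 575, 550, 550, 400, 250, 250.
  625 → disc 1 (new)  [load 625/650]
  575 → disc 2 (new)  [load 575/650]
  575 → disc 3 (new)  [load 575/650]
  550 → disc 4 (new)  [load 550/650]
  550 → disc 5 (new)  [load 550/650]
  400 → disc 6 (new)  [load 400/650]
  250 → disc 6  [load 650/650]
  250 → disc 7 (new)  [load 250/650]
7 discs opened.

7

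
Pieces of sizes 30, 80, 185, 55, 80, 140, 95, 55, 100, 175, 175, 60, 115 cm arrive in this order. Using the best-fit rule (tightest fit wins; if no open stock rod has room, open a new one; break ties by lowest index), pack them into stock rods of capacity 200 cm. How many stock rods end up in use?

  30 → stock rod 1 (new)  [load 30/200]
  80 → stock rod 1  [load 110/200]
  185 → stock rod 2 (new)  [load 185/200]
  55 → stock rod 1  [load 165/200]
  80 → stock rod 3 (new)  [load 80/200]
  140 → stock rod 4 (new)  [load 140/200]
  95 → stock rod 3  [load 175/200]
  55 → stock rod 4  [load 195/200]
  100 → stock rod 5 (new)  [load 100/200]
  175 → stock rod 6 (new)  [load 175/200]
  175 → stock rod 7 (new)  [load 175/200]
  60 → stock rod 5  [load 160/200]
  115 → stock rod 8 (new)  [load 115/200]
8 stock rods opened.

8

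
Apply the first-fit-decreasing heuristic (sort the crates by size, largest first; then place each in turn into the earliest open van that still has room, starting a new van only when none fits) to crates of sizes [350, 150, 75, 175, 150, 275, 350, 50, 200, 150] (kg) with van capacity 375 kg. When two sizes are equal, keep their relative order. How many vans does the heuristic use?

Sorted descending: 350, 350, 275, 200, 175, 150, 150, 150, 75, 50.
  350 → van 1 (new)  [load 350/375]
  350 → van 2 (new)  [load 350/375]
  275 → van 3 (new)  [load 275/375]
  200 → van 4 (new)  [load 200/375]
  175 → van 4  [load 375/375]
  150 → van 5 (new)  [load 150/375]
  150 → van 5  [load 300/375]
  150 → van 6 (new)  [load 150/375]
  75 → van 3  [load 350/375]
  50 → van 5  [load 350/375]
6 vans opened.

6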